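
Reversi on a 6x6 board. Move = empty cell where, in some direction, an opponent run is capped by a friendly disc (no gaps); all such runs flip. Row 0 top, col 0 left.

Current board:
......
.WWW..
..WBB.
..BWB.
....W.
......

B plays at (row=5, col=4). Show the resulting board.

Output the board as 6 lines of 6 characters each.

Answer: ......
.WWW..
..WBB.
..BWB.
....B.
....B.

Derivation:
Place B at (5,4); scan 8 dirs for brackets.
Dir NW: first cell '.' (not opp) -> no flip
Dir N: opp run (4,4) capped by B -> flip
Dir NE: first cell '.' (not opp) -> no flip
Dir W: first cell '.' (not opp) -> no flip
Dir E: first cell '.' (not opp) -> no flip
Dir SW: edge -> no flip
Dir S: edge -> no flip
Dir SE: edge -> no flip
All flips: (4,4)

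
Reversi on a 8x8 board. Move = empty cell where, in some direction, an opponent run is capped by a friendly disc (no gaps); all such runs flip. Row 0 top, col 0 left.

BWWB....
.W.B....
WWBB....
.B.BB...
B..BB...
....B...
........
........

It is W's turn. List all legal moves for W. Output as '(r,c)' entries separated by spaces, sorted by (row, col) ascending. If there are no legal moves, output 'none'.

Answer: (0,4) (2,4) (4,1) (4,2) (5,5)

Derivation:
(0,4): flips 1 -> legal
(1,0): no bracket -> illegal
(1,2): no bracket -> illegal
(1,4): no bracket -> illegal
(2,4): flips 3 -> legal
(2,5): no bracket -> illegal
(3,0): no bracket -> illegal
(3,2): no bracket -> illegal
(3,5): no bracket -> illegal
(4,1): flips 1 -> legal
(4,2): flips 1 -> legal
(4,5): no bracket -> illegal
(5,0): no bracket -> illegal
(5,1): no bracket -> illegal
(5,2): no bracket -> illegal
(5,3): no bracket -> illegal
(5,5): flips 3 -> legal
(6,3): no bracket -> illegal
(6,4): no bracket -> illegal
(6,5): no bracket -> illegal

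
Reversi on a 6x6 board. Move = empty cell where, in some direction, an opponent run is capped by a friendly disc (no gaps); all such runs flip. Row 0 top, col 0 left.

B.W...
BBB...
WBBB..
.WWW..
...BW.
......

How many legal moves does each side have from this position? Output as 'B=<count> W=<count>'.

-- B to move --
(0,1): no bracket -> illegal
(0,3): no bracket -> illegal
(1,3): no bracket -> illegal
(2,4): no bracket -> illegal
(3,0): flips 1 -> legal
(3,4): no bracket -> illegal
(3,5): no bracket -> illegal
(4,0): flips 1 -> legal
(4,1): flips 2 -> legal
(4,2): flips 1 -> legal
(4,5): flips 1 -> legal
(5,3): no bracket -> illegal
(5,4): no bracket -> illegal
(5,5): flips 2 -> legal
B mobility = 6
-- W to move --
(0,1): flips 2 -> legal
(0,3): no bracket -> illegal
(1,3): flips 2 -> legal
(1,4): flips 1 -> legal
(2,4): flips 3 -> legal
(3,0): no bracket -> illegal
(3,4): no bracket -> illegal
(4,2): flips 1 -> legal
(5,2): no bracket -> illegal
(5,3): flips 1 -> legal
(5,4): flips 1 -> legal
W mobility = 7

Answer: B=6 W=7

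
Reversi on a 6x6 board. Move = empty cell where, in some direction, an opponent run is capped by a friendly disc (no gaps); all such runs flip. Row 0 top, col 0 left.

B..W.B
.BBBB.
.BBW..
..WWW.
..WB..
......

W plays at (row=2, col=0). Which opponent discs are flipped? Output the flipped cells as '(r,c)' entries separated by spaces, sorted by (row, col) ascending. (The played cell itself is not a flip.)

Answer: (2,1) (2,2)

Derivation:
Dir NW: edge -> no flip
Dir N: first cell '.' (not opp) -> no flip
Dir NE: opp run (1,1), next='.' -> no flip
Dir W: edge -> no flip
Dir E: opp run (2,1) (2,2) capped by W -> flip
Dir SW: edge -> no flip
Dir S: first cell '.' (not opp) -> no flip
Dir SE: first cell '.' (not opp) -> no flip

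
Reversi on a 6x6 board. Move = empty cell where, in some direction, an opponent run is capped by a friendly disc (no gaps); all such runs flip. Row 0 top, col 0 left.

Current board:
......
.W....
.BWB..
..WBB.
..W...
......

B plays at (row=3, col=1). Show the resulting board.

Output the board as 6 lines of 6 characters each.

Answer: ......
.W....
.BWB..
.BBBB.
..W...
......

Derivation:
Place B at (3,1); scan 8 dirs for brackets.
Dir NW: first cell '.' (not opp) -> no flip
Dir N: first cell 'B' (not opp) -> no flip
Dir NE: opp run (2,2), next='.' -> no flip
Dir W: first cell '.' (not opp) -> no flip
Dir E: opp run (3,2) capped by B -> flip
Dir SW: first cell '.' (not opp) -> no flip
Dir S: first cell '.' (not opp) -> no flip
Dir SE: opp run (4,2), next='.' -> no flip
All flips: (3,2)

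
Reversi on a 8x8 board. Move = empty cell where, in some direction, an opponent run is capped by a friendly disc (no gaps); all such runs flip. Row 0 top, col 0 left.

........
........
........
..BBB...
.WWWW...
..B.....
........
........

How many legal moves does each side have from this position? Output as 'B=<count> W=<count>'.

-- B to move --
(3,0): flips 1 -> legal
(3,1): no bracket -> illegal
(3,5): no bracket -> illegal
(4,0): no bracket -> illegal
(4,5): no bracket -> illegal
(5,0): flips 1 -> legal
(5,1): flips 1 -> legal
(5,3): flips 1 -> legal
(5,4): flips 2 -> legal
(5,5): flips 1 -> legal
B mobility = 6
-- W to move --
(2,1): flips 1 -> legal
(2,2): flips 2 -> legal
(2,3): flips 2 -> legal
(2,4): flips 2 -> legal
(2,5): flips 1 -> legal
(3,1): no bracket -> illegal
(3,5): no bracket -> illegal
(4,5): no bracket -> illegal
(5,1): no bracket -> illegal
(5,3): no bracket -> illegal
(6,1): flips 1 -> legal
(6,2): flips 1 -> legal
(6,3): flips 1 -> legal
W mobility = 8

Answer: B=6 W=8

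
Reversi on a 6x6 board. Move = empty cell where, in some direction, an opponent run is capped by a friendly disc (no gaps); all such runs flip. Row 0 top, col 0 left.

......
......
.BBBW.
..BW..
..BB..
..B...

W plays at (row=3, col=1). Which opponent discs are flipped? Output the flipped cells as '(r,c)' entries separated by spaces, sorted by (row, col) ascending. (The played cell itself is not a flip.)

Answer: (3,2)

Derivation:
Dir NW: first cell '.' (not opp) -> no flip
Dir N: opp run (2,1), next='.' -> no flip
Dir NE: opp run (2,2), next='.' -> no flip
Dir W: first cell '.' (not opp) -> no flip
Dir E: opp run (3,2) capped by W -> flip
Dir SW: first cell '.' (not opp) -> no flip
Dir S: first cell '.' (not opp) -> no flip
Dir SE: opp run (4,2), next='.' -> no flip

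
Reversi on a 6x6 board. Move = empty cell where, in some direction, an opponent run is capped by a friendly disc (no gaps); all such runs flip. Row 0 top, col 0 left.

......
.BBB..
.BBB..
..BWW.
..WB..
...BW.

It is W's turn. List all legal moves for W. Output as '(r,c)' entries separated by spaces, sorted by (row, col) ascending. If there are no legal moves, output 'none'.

Answer: (0,0) (0,1) (0,2) (0,3) (1,0) (3,1) (4,4) (5,2)

Derivation:
(0,0): flips 2 -> legal
(0,1): flips 2 -> legal
(0,2): flips 3 -> legal
(0,3): flips 2 -> legal
(0,4): no bracket -> illegal
(1,0): flips 3 -> legal
(1,4): no bracket -> illegal
(2,0): no bracket -> illegal
(2,4): no bracket -> illegal
(3,0): no bracket -> illegal
(3,1): flips 1 -> legal
(4,1): no bracket -> illegal
(4,4): flips 1 -> legal
(5,2): flips 2 -> legal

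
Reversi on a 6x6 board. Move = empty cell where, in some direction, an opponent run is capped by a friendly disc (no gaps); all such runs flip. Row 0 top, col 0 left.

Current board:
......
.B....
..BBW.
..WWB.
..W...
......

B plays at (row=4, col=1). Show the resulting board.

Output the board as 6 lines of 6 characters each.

Answer: ......
.B....
..BBW.
..BWB.
.BW...
......

Derivation:
Place B at (4,1); scan 8 dirs for brackets.
Dir NW: first cell '.' (not opp) -> no flip
Dir N: first cell '.' (not opp) -> no flip
Dir NE: opp run (3,2) capped by B -> flip
Dir W: first cell '.' (not opp) -> no flip
Dir E: opp run (4,2), next='.' -> no flip
Dir SW: first cell '.' (not opp) -> no flip
Dir S: first cell '.' (not opp) -> no flip
Dir SE: first cell '.' (not opp) -> no flip
All flips: (3,2)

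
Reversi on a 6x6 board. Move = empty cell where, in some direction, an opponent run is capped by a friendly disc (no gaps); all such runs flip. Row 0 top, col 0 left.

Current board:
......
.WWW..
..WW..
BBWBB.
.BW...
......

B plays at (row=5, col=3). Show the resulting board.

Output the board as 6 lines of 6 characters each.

Place B at (5,3); scan 8 dirs for brackets.
Dir NW: opp run (4,2) capped by B -> flip
Dir N: first cell '.' (not opp) -> no flip
Dir NE: first cell '.' (not opp) -> no flip
Dir W: first cell '.' (not opp) -> no flip
Dir E: first cell '.' (not opp) -> no flip
Dir SW: edge -> no flip
Dir S: edge -> no flip
Dir SE: edge -> no flip
All flips: (4,2)

Answer: ......
.WWW..
..WW..
BBWBB.
.BB...
...B..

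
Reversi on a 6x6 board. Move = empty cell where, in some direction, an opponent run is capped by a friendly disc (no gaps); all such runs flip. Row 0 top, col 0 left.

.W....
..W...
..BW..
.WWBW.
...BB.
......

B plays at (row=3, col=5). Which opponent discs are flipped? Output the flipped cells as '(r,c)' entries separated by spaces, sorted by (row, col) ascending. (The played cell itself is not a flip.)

Dir NW: first cell '.' (not opp) -> no flip
Dir N: first cell '.' (not opp) -> no flip
Dir NE: edge -> no flip
Dir W: opp run (3,4) capped by B -> flip
Dir E: edge -> no flip
Dir SW: first cell 'B' (not opp) -> no flip
Dir S: first cell '.' (not opp) -> no flip
Dir SE: edge -> no flip

Answer: (3,4)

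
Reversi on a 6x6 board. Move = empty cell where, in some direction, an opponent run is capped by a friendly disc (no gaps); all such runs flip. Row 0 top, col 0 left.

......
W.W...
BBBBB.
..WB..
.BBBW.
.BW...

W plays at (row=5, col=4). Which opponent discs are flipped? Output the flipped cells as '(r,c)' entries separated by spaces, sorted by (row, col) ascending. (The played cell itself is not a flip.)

Dir NW: opp run (4,3) capped by W -> flip
Dir N: first cell 'W' (not opp) -> no flip
Dir NE: first cell '.' (not opp) -> no flip
Dir W: first cell '.' (not opp) -> no flip
Dir E: first cell '.' (not opp) -> no flip
Dir SW: edge -> no flip
Dir S: edge -> no flip
Dir SE: edge -> no flip

Answer: (4,3)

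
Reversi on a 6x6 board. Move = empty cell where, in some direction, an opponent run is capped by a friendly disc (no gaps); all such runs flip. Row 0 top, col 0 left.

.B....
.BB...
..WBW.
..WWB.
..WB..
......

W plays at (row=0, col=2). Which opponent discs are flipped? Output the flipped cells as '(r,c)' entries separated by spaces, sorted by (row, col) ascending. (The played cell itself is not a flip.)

Answer: (1,2)

Derivation:
Dir NW: edge -> no flip
Dir N: edge -> no flip
Dir NE: edge -> no flip
Dir W: opp run (0,1), next='.' -> no flip
Dir E: first cell '.' (not opp) -> no flip
Dir SW: opp run (1,1), next='.' -> no flip
Dir S: opp run (1,2) capped by W -> flip
Dir SE: first cell '.' (not opp) -> no flip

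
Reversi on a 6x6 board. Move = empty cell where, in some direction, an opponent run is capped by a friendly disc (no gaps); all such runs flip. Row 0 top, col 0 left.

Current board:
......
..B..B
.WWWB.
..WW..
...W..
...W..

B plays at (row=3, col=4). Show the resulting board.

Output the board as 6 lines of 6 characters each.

Place B at (3,4); scan 8 dirs for brackets.
Dir NW: opp run (2,3) capped by B -> flip
Dir N: first cell 'B' (not opp) -> no flip
Dir NE: first cell '.' (not opp) -> no flip
Dir W: opp run (3,3) (3,2), next='.' -> no flip
Dir E: first cell '.' (not opp) -> no flip
Dir SW: opp run (4,3), next='.' -> no flip
Dir S: first cell '.' (not opp) -> no flip
Dir SE: first cell '.' (not opp) -> no flip
All flips: (2,3)

Answer: ......
..B..B
.WWBB.
..WWB.
...W..
...W..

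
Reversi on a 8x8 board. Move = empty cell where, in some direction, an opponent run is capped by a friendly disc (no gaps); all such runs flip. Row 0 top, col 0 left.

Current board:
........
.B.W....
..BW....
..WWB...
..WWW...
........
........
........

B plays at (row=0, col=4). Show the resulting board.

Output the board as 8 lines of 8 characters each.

Place B at (0,4); scan 8 dirs for brackets.
Dir NW: edge -> no flip
Dir N: edge -> no flip
Dir NE: edge -> no flip
Dir W: first cell '.' (not opp) -> no flip
Dir E: first cell '.' (not opp) -> no flip
Dir SW: opp run (1,3) capped by B -> flip
Dir S: first cell '.' (not opp) -> no flip
Dir SE: first cell '.' (not opp) -> no flip
All flips: (1,3)

Answer: ....B...
.B.B....
..BW....
..WWB...
..WWW...
........
........
........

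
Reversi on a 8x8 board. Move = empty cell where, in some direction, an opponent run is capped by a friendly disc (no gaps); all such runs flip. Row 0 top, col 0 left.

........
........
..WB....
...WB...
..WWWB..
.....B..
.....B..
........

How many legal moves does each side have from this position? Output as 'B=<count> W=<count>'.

-- B to move --
(1,1): flips 3 -> legal
(1,2): no bracket -> illegal
(1,3): no bracket -> illegal
(2,1): flips 1 -> legal
(2,4): no bracket -> illegal
(3,1): no bracket -> illegal
(3,2): flips 1 -> legal
(3,5): no bracket -> illegal
(4,1): flips 3 -> legal
(5,1): no bracket -> illegal
(5,2): flips 1 -> legal
(5,3): flips 2 -> legal
(5,4): flips 1 -> legal
B mobility = 7
-- W to move --
(1,2): no bracket -> illegal
(1,3): flips 1 -> legal
(1,4): no bracket -> illegal
(2,4): flips 2 -> legal
(2,5): flips 1 -> legal
(3,2): no bracket -> illegal
(3,5): flips 1 -> legal
(3,6): no bracket -> illegal
(4,6): flips 1 -> legal
(5,4): no bracket -> illegal
(5,6): no bracket -> illegal
(6,4): no bracket -> illegal
(6,6): flips 1 -> legal
(7,4): no bracket -> illegal
(7,5): no bracket -> illegal
(7,6): no bracket -> illegal
W mobility = 6

Answer: B=7 W=6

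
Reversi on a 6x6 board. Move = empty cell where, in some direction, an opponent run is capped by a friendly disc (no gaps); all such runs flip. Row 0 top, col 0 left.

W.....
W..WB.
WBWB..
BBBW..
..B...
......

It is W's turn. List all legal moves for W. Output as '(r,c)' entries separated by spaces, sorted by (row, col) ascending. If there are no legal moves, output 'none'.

(0,3): no bracket -> illegal
(0,4): no bracket -> illegal
(0,5): no bracket -> illegal
(1,1): no bracket -> illegal
(1,2): no bracket -> illegal
(1,5): flips 1 -> legal
(2,4): flips 1 -> legal
(2,5): no bracket -> illegal
(3,4): no bracket -> illegal
(4,0): flips 2 -> legal
(4,1): no bracket -> illegal
(4,3): flips 2 -> legal
(5,1): flips 1 -> legal
(5,2): flips 2 -> legal
(5,3): flips 2 -> legal

Answer: (1,5) (2,4) (4,0) (4,3) (5,1) (5,2) (5,3)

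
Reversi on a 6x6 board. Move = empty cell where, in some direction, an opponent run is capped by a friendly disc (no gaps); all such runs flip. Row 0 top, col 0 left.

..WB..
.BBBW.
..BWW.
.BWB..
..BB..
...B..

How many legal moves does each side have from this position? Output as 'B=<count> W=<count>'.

-- B to move --
(0,1): flips 1 -> legal
(0,4): no bracket -> illegal
(0,5): no bracket -> illegal
(1,5): flips 2 -> legal
(2,1): flips 1 -> legal
(2,5): flips 3 -> legal
(3,4): flips 1 -> legal
(3,5): flips 1 -> legal
(4,1): no bracket -> illegal
B mobility = 6
-- W to move --
(0,0): no bracket -> illegal
(0,1): flips 1 -> legal
(0,4): flips 1 -> legal
(1,0): flips 3 -> legal
(2,0): flips 1 -> legal
(2,1): flips 1 -> legal
(3,0): flips 1 -> legal
(3,4): flips 1 -> legal
(4,0): no bracket -> illegal
(4,1): no bracket -> illegal
(4,4): no bracket -> illegal
(5,1): flips 2 -> legal
(5,2): flips 1 -> legal
(5,4): flips 1 -> legal
W mobility = 10

Answer: B=6 W=10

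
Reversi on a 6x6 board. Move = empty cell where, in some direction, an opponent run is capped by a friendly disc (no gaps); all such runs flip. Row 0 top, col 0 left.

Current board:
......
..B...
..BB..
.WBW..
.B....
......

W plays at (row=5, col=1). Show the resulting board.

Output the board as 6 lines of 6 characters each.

Place W at (5,1); scan 8 dirs for brackets.
Dir NW: first cell '.' (not opp) -> no flip
Dir N: opp run (4,1) capped by W -> flip
Dir NE: first cell '.' (not opp) -> no flip
Dir W: first cell '.' (not opp) -> no flip
Dir E: first cell '.' (not opp) -> no flip
Dir SW: edge -> no flip
Dir S: edge -> no flip
Dir SE: edge -> no flip
All flips: (4,1)

Answer: ......
..B...
..BB..
.WBW..
.W....
.W....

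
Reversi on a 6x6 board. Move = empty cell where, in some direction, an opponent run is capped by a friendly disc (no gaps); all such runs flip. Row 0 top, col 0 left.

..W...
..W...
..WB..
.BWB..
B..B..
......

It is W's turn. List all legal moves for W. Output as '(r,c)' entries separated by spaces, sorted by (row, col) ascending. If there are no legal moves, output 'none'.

(1,3): no bracket -> illegal
(1,4): flips 1 -> legal
(2,0): no bracket -> illegal
(2,1): no bracket -> illegal
(2,4): flips 1 -> legal
(3,0): flips 1 -> legal
(3,4): flips 2 -> legal
(4,1): no bracket -> illegal
(4,2): no bracket -> illegal
(4,4): flips 1 -> legal
(5,0): no bracket -> illegal
(5,1): no bracket -> illegal
(5,2): no bracket -> illegal
(5,3): no bracket -> illegal
(5,4): flips 1 -> legal

Answer: (1,4) (2,4) (3,0) (3,4) (4,4) (5,4)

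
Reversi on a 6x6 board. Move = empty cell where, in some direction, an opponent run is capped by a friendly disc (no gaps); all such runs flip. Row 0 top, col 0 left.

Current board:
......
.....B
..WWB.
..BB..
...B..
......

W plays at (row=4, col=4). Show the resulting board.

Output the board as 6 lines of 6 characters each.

Answer: ......
.....B
..WWB.
..BW..
...BW.
......

Derivation:
Place W at (4,4); scan 8 dirs for brackets.
Dir NW: opp run (3,3) capped by W -> flip
Dir N: first cell '.' (not opp) -> no flip
Dir NE: first cell '.' (not opp) -> no flip
Dir W: opp run (4,3), next='.' -> no flip
Dir E: first cell '.' (not opp) -> no flip
Dir SW: first cell '.' (not opp) -> no flip
Dir S: first cell '.' (not opp) -> no flip
Dir SE: first cell '.' (not opp) -> no flip
All flips: (3,3)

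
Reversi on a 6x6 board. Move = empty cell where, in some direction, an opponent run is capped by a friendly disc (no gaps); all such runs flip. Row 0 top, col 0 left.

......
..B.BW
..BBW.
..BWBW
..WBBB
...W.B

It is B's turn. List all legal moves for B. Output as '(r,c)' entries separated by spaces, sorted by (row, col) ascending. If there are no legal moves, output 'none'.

Answer: (2,5) (4,1) (5,2)

Derivation:
(0,4): no bracket -> illegal
(0,5): no bracket -> illegal
(1,3): no bracket -> illegal
(2,5): flips 2 -> legal
(3,1): no bracket -> illegal
(4,1): flips 1 -> legal
(5,1): no bracket -> illegal
(5,2): flips 1 -> legal
(5,4): no bracket -> illegal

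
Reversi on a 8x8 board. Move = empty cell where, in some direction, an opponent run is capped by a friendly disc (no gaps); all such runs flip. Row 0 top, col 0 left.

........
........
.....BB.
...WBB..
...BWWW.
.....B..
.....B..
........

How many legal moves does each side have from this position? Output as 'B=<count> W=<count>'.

Answer: B=9 W=10

Derivation:
-- B to move --
(2,2): flips 2 -> legal
(2,3): flips 1 -> legal
(2,4): no bracket -> illegal
(3,2): flips 1 -> legal
(3,6): no bracket -> illegal
(3,7): flips 1 -> legal
(4,2): no bracket -> illegal
(4,7): flips 3 -> legal
(5,3): flips 1 -> legal
(5,4): flips 1 -> legal
(5,6): flips 1 -> legal
(5,7): flips 1 -> legal
B mobility = 9
-- W to move --
(1,4): no bracket -> illegal
(1,5): flips 2 -> legal
(1,6): no bracket -> illegal
(1,7): flips 2 -> legal
(2,3): flips 1 -> legal
(2,4): flips 2 -> legal
(2,7): no bracket -> illegal
(3,2): no bracket -> illegal
(3,6): flips 2 -> legal
(3,7): no bracket -> illegal
(4,2): flips 1 -> legal
(5,2): no bracket -> illegal
(5,3): flips 1 -> legal
(5,4): no bracket -> illegal
(5,6): no bracket -> illegal
(6,4): flips 1 -> legal
(6,6): flips 1 -> legal
(7,4): no bracket -> illegal
(7,5): flips 2 -> legal
(7,6): no bracket -> illegal
W mobility = 10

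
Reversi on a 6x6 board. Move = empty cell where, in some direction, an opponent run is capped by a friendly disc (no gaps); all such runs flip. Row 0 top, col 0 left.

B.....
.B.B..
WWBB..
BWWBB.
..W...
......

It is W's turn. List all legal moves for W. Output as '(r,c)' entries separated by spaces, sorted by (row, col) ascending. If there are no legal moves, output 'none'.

(0,1): flips 1 -> legal
(0,2): flips 1 -> legal
(0,3): no bracket -> illegal
(0,4): flips 2 -> legal
(1,0): no bracket -> illegal
(1,2): flips 1 -> legal
(1,4): flips 1 -> legal
(2,4): flips 3 -> legal
(2,5): no bracket -> illegal
(3,5): flips 2 -> legal
(4,0): flips 1 -> legal
(4,1): no bracket -> illegal
(4,3): no bracket -> illegal
(4,4): no bracket -> illegal
(4,5): no bracket -> illegal

Answer: (0,1) (0,2) (0,4) (1,2) (1,4) (2,4) (3,5) (4,0)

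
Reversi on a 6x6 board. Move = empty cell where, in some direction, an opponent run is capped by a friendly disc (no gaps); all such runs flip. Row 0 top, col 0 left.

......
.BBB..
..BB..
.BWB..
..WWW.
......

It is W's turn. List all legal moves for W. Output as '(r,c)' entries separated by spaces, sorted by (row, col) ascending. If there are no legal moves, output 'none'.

Answer: (0,0) (0,2) (0,3) (1,4) (2,0) (2,4) (3,0) (3,4)

Derivation:
(0,0): flips 3 -> legal
(0,1): no bracket -> illegal
(0,2): flips 2 -> legal
(0,3): flips 3 -> legal
(0,4): no bracket -> illegal
(1,0): no bracket -> illegal
(1,4): flips 1 -> legal
(2,0): flips 1 -> legal
(2,1): no bracket -> illegal
(2,4): flips 1 -> legal
(3,0): flips 1 -> legal
(3,4): flips 1 -> legal
(4,0): no bracket -> illegal
(4,1): no bracket -> illegal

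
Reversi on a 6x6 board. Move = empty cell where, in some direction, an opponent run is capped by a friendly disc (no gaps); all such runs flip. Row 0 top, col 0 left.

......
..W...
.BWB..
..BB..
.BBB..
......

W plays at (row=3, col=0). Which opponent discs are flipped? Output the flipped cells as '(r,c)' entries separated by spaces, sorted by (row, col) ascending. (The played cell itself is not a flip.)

Dir NW: edge -> no flip
Dir N: first cell '.' (not opp) -> no flip
Dir NE: opp run (2,1) capped by W -> flip
Dir W: edge -> no flip
Dir E: first cell '.' (not opp) -> no flip
Dir SW: edge -> no flip
Dir S: first cell '.' (not opp) -> no flip
Dir SE: opp run (4,1), next='.' -> no flip

Answer: (2,1)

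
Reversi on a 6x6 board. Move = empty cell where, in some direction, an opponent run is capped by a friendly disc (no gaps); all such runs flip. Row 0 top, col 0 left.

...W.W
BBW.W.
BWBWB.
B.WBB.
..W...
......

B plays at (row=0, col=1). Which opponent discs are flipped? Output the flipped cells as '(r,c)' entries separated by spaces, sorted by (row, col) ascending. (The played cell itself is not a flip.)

Dir NW: edge -> no flip
Dir N: edge -> no flip
Dir NE: edge -> no flip
Dir W: first cell '.' (not opp) -> no flip
Dir E: first cell '.' (not opp) -> no flip
Dir SW: first cell 'B' (not opp) -> no flip
Dir S: first cell 'B' (not opp) -> no flip
Dir SE: opp run (1,2) (2,3) capped by B -> flip

Answer: (1,2) (2,3)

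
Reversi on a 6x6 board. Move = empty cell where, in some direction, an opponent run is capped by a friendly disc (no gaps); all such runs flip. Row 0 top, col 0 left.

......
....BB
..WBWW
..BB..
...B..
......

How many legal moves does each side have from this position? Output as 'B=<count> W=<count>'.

-- B to move --
(1,1): flips 1 -> legal
(1,2): flips 1 -> legal
(1,3): no bracket -> illegal
(2,1): flips 1 -> legal
(3,1): no bracket -> illegal
(3,4): flips 1 -> legal
(3,5): flips 1 -> legal
B mobility = 5
-- W to move --
(0,3): flips 1 -> legal
(0,4): flips 1 -> legal
(0,5): flips 1 -> legal
(1,2): no bracket -> illegal
(1,3): no bracket -> illegal
(2,1): no bracket -> illegal
(3,1): no bracket -> illegal
(3,4): no bracket -> illegal
(4,1): no bracket -> illegal
(4,2): flips 2 -> legal
(4,4): flips 1 -> legal
(5,2): no bracket -> illegal
(5,3): no bracket -> illegal
(5,4): no bracket -> illegal
W mobility = 5

Answer: B=5 W=5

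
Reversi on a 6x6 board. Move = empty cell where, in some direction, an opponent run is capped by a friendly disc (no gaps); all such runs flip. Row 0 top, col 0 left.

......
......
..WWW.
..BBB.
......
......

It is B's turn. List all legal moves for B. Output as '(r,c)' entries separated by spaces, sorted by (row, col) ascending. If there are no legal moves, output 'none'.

(1,1): flips 1 -> legal
(1,2): flips 2 -> legal
(1,3): flips 1 -> legal
(1,4): flips 2 -> legal
(1,5): flips 1 -> legal
(2,1): no bracket -> illegal
(2,5): no bracket -> illegal
(3,1): no bracket -> illegal
(3,5): no bracket -> illegal

Answer: (1,1) (1,2) (1,3) (1,4) (1,5)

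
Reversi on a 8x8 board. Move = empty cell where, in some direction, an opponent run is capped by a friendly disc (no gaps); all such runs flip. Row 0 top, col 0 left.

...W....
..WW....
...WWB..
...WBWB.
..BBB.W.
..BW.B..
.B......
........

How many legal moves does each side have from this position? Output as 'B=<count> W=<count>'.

Answer: B=13 W=9

Derivation:
-- B to move --
(0,1): flips 2 -> legal
(0,2): no bracket -> illegal
(0,4): no bracket -> illegal
(1,1): no bracket -> illegal
(1,4): flips 1 -> legal
(1,5): flips 2 -> legal
(2,1): no bracket -> illegal
(2,2): flips 3 -> legal
(2,6): flips 1 -> legal
(3,2): flips 1 -> legal
(3,7): flips 1 -> legal
(4,5): flips 1 -> legal
(4,7): no bracket -> illegal
(5,4): flips 1 -> legal
(5,6): flips 1 -> legal
(5,7): no bracket -> illegal
(6,2): flips 1 -> legal
(6,3): flips 1 -> legal
(6,4): flips 1 -> legal
B mobility = 13
-- W to move --
(1,4): no bracket -> illegal
(1,5): flips 1 -> legal
(1,6): no bracket -> illegal
(2,6): flips 2 -> legal
(2,7): no bracket -> illegal
(3,1): flips 1 -> legal
(3,2): no bracket -> illegal
(3,7): flips 1 -> legal
(4,1): no bracket -> illegal
(4,5): flips 1 -> legal
(4,7): no bracket -> illegal
(5,0): no bracket -> illegal
(5,1): flips 2 -> legal
(5,4): flips 2 -> legal
(5,6): no bracket -> illegal
(6,0): no bracket -> illegal
(6,2): no bracket -> illegal
(6,3): no bracket -> illegal
(6,4): flips 1 -> legal
(6,5): no bracket -> illegal
(6,6): flips 2 -> legal
(7,0): no bracket -> illegal
(7,1): no bracket -> illegal
(7,2): no bracket -> illegal
W mobility = 9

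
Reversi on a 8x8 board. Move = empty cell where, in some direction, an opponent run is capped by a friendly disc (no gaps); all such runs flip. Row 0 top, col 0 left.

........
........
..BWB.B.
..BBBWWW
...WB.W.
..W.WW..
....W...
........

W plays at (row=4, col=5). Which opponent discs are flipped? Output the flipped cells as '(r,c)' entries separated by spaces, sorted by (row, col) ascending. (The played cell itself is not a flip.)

Dir NW: opp run (3,4) capped by W -> flip
Dir N: first cell 'W' (not opp) -> no flip
Dir NE: first cell 'W' (not opp) -> no flip
Dir W: opp run (4,4) capped by W -> flip
Dir E: first cell 'W' (not opp) -> no flip
Dir SW: first cell 'W' (not opp) -> no flip
Dir S: first cell 'W' (not opp) -> no flip
Dir SE: first cell '.' (not opp) -> no flip

Answer: (3,4) (4,4)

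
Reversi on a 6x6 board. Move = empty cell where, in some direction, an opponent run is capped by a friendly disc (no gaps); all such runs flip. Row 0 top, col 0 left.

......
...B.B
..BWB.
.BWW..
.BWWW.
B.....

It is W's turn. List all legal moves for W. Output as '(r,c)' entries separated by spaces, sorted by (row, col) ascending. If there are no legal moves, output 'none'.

Answer: (0,3) (1,1) (1,2) (2,0) (2,1) (2,5) (3,0) (4,0)

Derivation:
(0,2): no bracket -> illegal
(0,3): flips 1 -> legal
(0,4): no bracket -> illegal
(0,5): no bracket -> illegal
(1,1): flips 1 -> legal
(1,2): flips 1 -> legal
(1,4): no bracket -> illegal
(2,0): flips 1 -> legal
(2,1): flips 1 -> legal
(2,5): flips 1 -> legal
(3,0): flips 1 -> legal
(3,4): no bracket -> illegal
(3,5): no bracket -> illegal
(4,0): flips 1 -> legal
(5,1): no bracket -> illegal
(5,2): no bracket -> illegal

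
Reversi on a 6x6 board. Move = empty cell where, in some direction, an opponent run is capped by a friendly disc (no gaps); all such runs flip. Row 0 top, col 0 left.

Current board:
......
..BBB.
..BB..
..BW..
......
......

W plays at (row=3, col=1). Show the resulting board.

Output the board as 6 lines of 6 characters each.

Place W at (3,1); scan 8 dirs for brackets.
Dir NW: first cell '.' (not opp) -> no flip
Dir N: first cell '.' (not opp) -> no flip
Dir NE: opp run (2,2) (1,3), next='.' -> no flip
Dir W: first cell '.' (not opp) -> no flip
Dir E: opp run (3,2) capped by W -> flip
Dir SW: first cell '.' (not opp) -> no flip
Dir S: first cell '.' (not opp) -> no flip
Dir SE: first cell '.' (not opp) -> no flip
All flips: (3,2)

Answer: ......
..BBB.
..BB..
.WWW..
......
......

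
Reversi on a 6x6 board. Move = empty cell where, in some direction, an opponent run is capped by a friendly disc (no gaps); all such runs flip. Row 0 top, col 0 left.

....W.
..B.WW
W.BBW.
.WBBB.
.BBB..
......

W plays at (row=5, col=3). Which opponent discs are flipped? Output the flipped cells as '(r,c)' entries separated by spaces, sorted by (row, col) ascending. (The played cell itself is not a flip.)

Answer: (4,2)

Derivation:
Dir NW: opp run (4,2) capped by W -> flip
Dir N: opp run (4,3) (3,3) (2,3), next='.' -> no flip
Dir NE: first cell '.' (not opp) -> no flip
Dir W: first cell '.' (not opp) -> no flip
Dir E: first cell '.' (not opp) -> no flip
Dir SW: edge -> no flip
Dir S: edge -> no flip
Dir SE: edge -> no flip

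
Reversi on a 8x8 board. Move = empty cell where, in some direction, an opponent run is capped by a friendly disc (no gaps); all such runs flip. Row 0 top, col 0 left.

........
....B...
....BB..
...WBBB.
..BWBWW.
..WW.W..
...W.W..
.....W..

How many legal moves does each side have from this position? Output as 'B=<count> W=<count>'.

-- B to move --
(2,2): flips 1 -> legal
(2,3): no bracket -> illegal
(3,2): flips 1 -> legal
(3,7): no bracket -> illegal
(4,1): no bracket -> illegal
(4,7): flips 2 -> legal
(5,1): no bracket -> illegal
(5,4): flips 1 -> legal
(5,6): flips 2 -> legal
(5,7): flips 1 -> legal
(6,1): flips 2 -> legal
(6,2): flips 2 -> legal
(6,4): flips 1 -> legal
(6,6): flips 1 -> legal
(7,2): no bracket -> illegal
(7,3): no bracket -> illegal
(7,4): no bracket -> illegal
(7,6): no bracket -> illegal
B mobility = 10
-- W to move --
(0,3): no bracket -> illegal
(0,4): no bracket -> illegal
(0,5): no bracket -> illegal
(1,3): flips 2 -> legal
(1,5): flips 3 -> legal
(1,6): flips 2 -> legal
(2,3): flips 1 -> legal
(2,6): flips 3 -> legal
(2,7): flips 1 -> legal
(3,1): flips 1 -> legal
(3,2): flips 1 -> legal
(3,7): flips 3 -> legal
(4,1): flips 1 -> legal
(4,7): no bracket -> illegal
(5,1): flips 1 -> legal
(5,4): no bracket -> illegal
W mobility = 11

Answer: B=10 W=11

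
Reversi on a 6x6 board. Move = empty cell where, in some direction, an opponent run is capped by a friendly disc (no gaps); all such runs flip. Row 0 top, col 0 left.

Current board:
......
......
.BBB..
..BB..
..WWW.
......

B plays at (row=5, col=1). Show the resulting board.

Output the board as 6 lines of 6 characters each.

Place B at (5,1); scan 8 dirs for brackets.
Dir NW: first cell '.' (not opp) -> no flip
Dir N: first cell '.' (not opp) -> no flip
Dir NE: opp run (4,2) capped by B -> flip
Dir W: first cell '.' (not opp) -> no flip
Dir E: first cell '.' (not opp) -> no flip
Dir SW: edge -> no flip
Dir S: edge -> no flip
Dir SE: edge -> no flip
All flips: (4,2)

Answer: ......
......
.BBB..
..BB..
..BWW.
.B....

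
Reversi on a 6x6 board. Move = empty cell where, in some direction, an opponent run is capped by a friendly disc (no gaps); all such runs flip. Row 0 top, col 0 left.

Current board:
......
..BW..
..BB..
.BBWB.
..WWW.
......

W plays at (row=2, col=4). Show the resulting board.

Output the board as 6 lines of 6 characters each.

Place W at (2,4); scan 8 dirs for brackets.
Dir NW: first cell 'W' (not opp) -> no flip
Dir N: first cell '.' (not opp) -> no flip
Dir NE: first cell '.' (not opp) -> no flip
Dir W: opp run (2,3) (2,2), next='.' -> no flip
Dir E: first cell '.' (not opp) -> no flip
Dir SW: first cell 'W' (not opp) -> no flip
Dir S: opp run (3,4) capped by W -> flip
Dir SE: first cell '.' (not opp) -> no flip
All flips: (3,4)

Answer: ......
..BW..
..BBW.
.BBWW.
..WWW.
......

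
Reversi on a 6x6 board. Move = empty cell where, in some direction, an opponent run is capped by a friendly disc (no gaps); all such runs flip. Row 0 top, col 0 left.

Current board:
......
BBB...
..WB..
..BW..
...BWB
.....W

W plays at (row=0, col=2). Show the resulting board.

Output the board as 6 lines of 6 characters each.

Place W at (0,2); scan 8 dirs for brackets.
Dir NW: edge -> no flip
Dir N: edge -> no flip
Dir NE: edge -> no flip
Dir W: first cell '.' (not opp) -> no flip
Dir E: first cell '.' (not opp) -> no flip
Dir SW: opp run (1,1), next='.' -> no flip
Dir S: opp run (1,2) capped by W -> flip
Dir SE: first cell '.' (not opp) -> no flip
All flips: (1,2)

Answer: ..W...
BBW...
..WB..
..BW..
...BWB
.....W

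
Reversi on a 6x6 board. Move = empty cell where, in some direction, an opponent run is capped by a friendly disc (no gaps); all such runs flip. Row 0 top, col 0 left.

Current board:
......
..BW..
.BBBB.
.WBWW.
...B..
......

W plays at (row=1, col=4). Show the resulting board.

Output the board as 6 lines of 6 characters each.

Answer: ......
..BWW.
.BBBW.
.WBWW.
...B..
......

Derivation:
Place W at (1,4); scan 8 dirs for brackets.
Dir NW: first cell '.' (not opp) -> no flip
Dir N: first cell '.' (not opp) -> no flip
Dir NE: first cell '.' (not opp) -> no flip
Dir W: first cell 'W' (not opp) -> no flip
Dir E: first cell '.' (not opp) -> no flip
Dir SW: opp run (2,3) (3,2), next='.' -> no flip
Dir S: opp run (2,4) capped by W -> flip
Dir SE: first cell '.' (not opp) -> no flip
All flips: (2,4)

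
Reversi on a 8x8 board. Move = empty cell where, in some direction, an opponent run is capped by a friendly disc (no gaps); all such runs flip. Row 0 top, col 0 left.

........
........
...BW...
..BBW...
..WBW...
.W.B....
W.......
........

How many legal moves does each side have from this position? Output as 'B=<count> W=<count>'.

-- B to move --
(1,3): no bracket -> illegal
(1,4): no bracket -> illegal
(1,5): flips 1 -> legal
(2,5): flips 2 -> legal
(3,1): flips 1 -> legal
(3,5): flips 2 -> legal
(4,0): no bracket -> illegal
(4,1): flips 1 -> legal
(4,5): flips 2 -> legal
(5,0): no bracket -> illegal
(5,2): flips 1 -> legal
(5,4): no bracket -> illegal
(5,5): flips 1 -> legal
(6,1): no bracket -> illegal
(6,2): no bracket -> illegal
(7,0): no bracket -> illegal
(7,1): no bracket -> illegal
B mobility = 8
-- W to move --
(1,2): flips 1 -> legal
(1,3): no bracket -> illegal
(1,4): no bracket -> illegal
(2,1): no bracket -> illegal
(2,2): flips 3 -> legal
(3,1): flips 2 -> legal
(4,1): no bracket -> illegal
(5,2): flips 1 -> legal
(5,4): no bracket -> illegal
(6,2): flips 1 -> legal
(6,3): no bracket -> illegal
(6,4): flips 1 -> legal
W mobility = 6

Answer: B=8 W=6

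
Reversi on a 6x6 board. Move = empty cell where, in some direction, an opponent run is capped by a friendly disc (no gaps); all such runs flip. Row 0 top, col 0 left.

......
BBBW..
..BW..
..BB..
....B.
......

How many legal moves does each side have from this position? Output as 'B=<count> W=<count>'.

Answer: B=5 W=5

Derivation:
-- B to move --
(0,2): no bracket -> illegal
(0,3): flips 2 -> legal
(0,4): flips 1 -> legal
(1,4): flips 2 -> legal
(2,4): flips 1 -> legal
(3,4): flips 1 -> legal
B mobility = 5
-- W to move --
(0,0): no bracket -> illegal
(0,1): flips 1 -> legal
(0,2): no bracket -> illegal
(0,3): no bracket -> illegal
(2,0): no bracket -> illegal
(2,1): flips 1 -> legal
(2,4): no bracket -> illegal
(3,1): flips 1 -> legal
(3,4): no bracket -> illegal
(3,5): no bracket -> illegal
(4,1): flips 1 -> legal
(4,2): no bracket -> illegal
(4,3): flips 1 -> legal
(4,5): no bracket -> illegal
(5,3): no bracket -> illegal
(5,4): no bracket -> illegal
(5,5): no bracket -> illegal
W mobility = 5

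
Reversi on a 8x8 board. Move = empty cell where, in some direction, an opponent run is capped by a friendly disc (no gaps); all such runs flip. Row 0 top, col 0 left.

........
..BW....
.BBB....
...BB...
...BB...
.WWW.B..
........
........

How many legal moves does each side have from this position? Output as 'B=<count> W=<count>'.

Answer: B=6 W=4

Derivation:
-- B to move --
(0,2): no bracket -> illegal
(0,3): flips 1 -> legal
(0,4): flips 1 -> legal
(1,4): flips 1 -> legal
(2,4): no bracket -> illegal
(4,0): no bracket -> illegal
(4,1): no bracket -> illegal
(4,2): no bracket -> illegal
(5,0): no bracket -> illegal
(5,4): no bracket -> illegal
(6,0): no bracket -> illegal
(6,1): flips 1 -> legal
(6,2): flips 1 -> legal
(6,3): flips 1 -> legal
(6,4): no bracket -> illegal
B mobility = 6
-- W to move --
(0,1): no bracket -> illegal
(0,2): no bracket -> illegal
(0,3): no bracket -> illegal
(1,0): no bracket -> illegal
(1,1): flips 1 -> legal
(1,4): no bracket -> illegal
(2,0): no bracket -> illegal
(2,4): no bracket -> illegal
(2,5): flips 2 -> legal
(3,0): no bracket -> illegal
(3,1): flips 1 -> legal
(3,2): no bracket -> illegal
(3,5): flips 1 -> legal
(4,2): no bracket -> illegal
(4,5): no bracket -> illegal
(4,6): no bracket -> illegal
(5,4): no bracket -> illegal
(5,6): no bracket -> illegal
(6,4): no bracket -> illegal
(6,5): no bracket -> illegal
(6,6): no bracket -> illegal
W mobility = 4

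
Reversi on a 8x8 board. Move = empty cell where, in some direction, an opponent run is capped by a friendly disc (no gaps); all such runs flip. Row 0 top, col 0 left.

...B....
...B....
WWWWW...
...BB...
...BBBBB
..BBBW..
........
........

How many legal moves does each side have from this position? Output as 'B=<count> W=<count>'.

Answer: B=10 W=9

Derivation:
-- B to move --
(1,0): no bracket -> illegal
(1,1): flips 1 -> legal
(1,2): flips 1 -> legal
(1,4): flips 1 -> legal
(1,5): flips 1 -> legal
(2,5): no bracket -> illegal
(3,0): no bracket -> illegal
(3,1): flips 1 -> legal
(3,2): no bracket -> illegal
(3,5): flips 1 -> legal
(5,6): flips 1 -> legal
(6,4): flips 1 -> legal
(6,5): flips 1 -> legal
(6,6): flips 1 -> legal
B mobility = 10
-- W to move --
(0,2): flips 1 -> legal
(0,4): flips 1 -> legal
(1,2): no bracket -> illegal
(1,4): no bracket -> illegal
(2,5): no bracket -> illegal
(3,2): no bracket -> illegal
(3,5): flips 1 -> legal
(3,6): no bracket -> illegal
(3,7): flips 1 -> legal
(4,1): no bracket -> illegal
(4,2): flips 1 -> legal
(5,1): flips 3 -> legal
(5,6): flips 2 -> legal
(5,7): no bracket -> illegal
(6,1): no bracket -> illegal
(6,2): no bracket -> illegal
(6,3): flips 3 -> legal
(6,4): flips 3 -> legal
(6,5): no bracket -> illegal
W mobility = 9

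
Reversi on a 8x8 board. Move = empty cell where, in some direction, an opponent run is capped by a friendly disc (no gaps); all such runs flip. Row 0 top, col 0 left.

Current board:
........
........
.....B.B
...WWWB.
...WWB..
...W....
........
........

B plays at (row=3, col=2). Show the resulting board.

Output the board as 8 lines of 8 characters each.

Place B at (3,2); scan 8 dirs for brackets.
Dir NW: first cell '.' (not opp) -> no flip
Dir N: first cell '.' (not opp) -> no flip
Dir NE: first cell '.' (not opp) -> no flip
Dir W: first cell '.' (not opp) -> no flip
Dir E: opp run (3,3) (3,4) (3,5) capped by B -> flip
Dir SW: first cell '.' (not opp) -> no flip
Dir S: first cell '.' (not opp) -> no flip
Dir SE: opp run (4,3), next='.' -> no flip
All flips: (3,3) (3,4) (3,5)

Answer: ........
........
.....B.B
..BBBBB.
...WWB..
...W....
........
........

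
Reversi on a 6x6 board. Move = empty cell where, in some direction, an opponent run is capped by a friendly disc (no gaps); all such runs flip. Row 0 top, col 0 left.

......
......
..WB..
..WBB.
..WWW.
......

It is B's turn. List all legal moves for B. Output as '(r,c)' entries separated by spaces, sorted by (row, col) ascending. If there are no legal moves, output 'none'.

(1,1): flips 1 -> legal
(1,2): no bracket -> illegal
(1,3): no bracket -> illegal
(2,1): flips 1 -> legal
(3,1): flips 1 -> legal
(3,5): no bracket -> illegal
(4,1): flips 1 -> legal
(4,5): no bracket -> illegal
(5,1): flips 1 -> legal
(5,2): flips 1 -> legal
(5,3): flips 1 -> legal
(5,4): flips 1 -> legal
(5,5): flips 1 -> legal

Answer: (1,1) (2,1) (3,1) (4,1) (5,1) (5,2) (5,3) (5,4) (5,5)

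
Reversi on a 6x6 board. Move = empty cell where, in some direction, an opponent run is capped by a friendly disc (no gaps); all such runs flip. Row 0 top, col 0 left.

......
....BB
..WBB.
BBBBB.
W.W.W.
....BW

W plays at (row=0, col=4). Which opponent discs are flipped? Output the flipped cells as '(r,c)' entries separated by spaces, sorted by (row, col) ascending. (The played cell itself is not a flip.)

Dir NW: edge -> no flip
Dir N: edge -> no flip
Dir NE: edge -> no flip
Dir W: first cell '.' (not opp) -> no flip
Dir E: first cell '.' (not opp) -> no flip
Dir SW: first cell '.' (not opp) -> no flip
Dir S: opp run (1,4) (2,4) (3,4) capped by W -> flip
Dir SE: opp run (1,5), next=edge -> no flip

Answer: (1,4) (2,4) (3,4)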